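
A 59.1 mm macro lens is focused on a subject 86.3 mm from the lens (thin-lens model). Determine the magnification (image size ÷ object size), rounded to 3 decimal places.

Thin lens: 1/f = 1/dₒ + 1/dᵢ → 1/dᵢ = 1/59.1 − 1/86.3 = 0.0053330 mm⁻¹, so dᵢ ≈ 187.5121 mm.
Magnification m = dᵢ/dₒ = 187.5121/86.3 ≈ 2.17279.

2.173×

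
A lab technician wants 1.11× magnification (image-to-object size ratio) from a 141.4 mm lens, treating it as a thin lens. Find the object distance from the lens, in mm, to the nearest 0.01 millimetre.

With m = dᵢ/dₒ and 1/f = 1/dₒ + 1/dᵢ, substituting dᵢ = m·dₒ gives 1/f = (1 + 1/m)/dₒ, hence dₒ = f·(1 + 1/m).
dₒ = 141.4 × (1 + 1/1.11) = 141.4 × 1.90090 ≈ 268.787 mm.

268.79 mm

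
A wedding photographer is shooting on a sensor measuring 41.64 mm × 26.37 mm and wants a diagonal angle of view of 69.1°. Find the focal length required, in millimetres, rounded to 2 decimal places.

35.79 mm

Sensor diagonal = √(41.64² + 26.37²) = √2429.2665 ≈ 49.2876 mm.
From α = 2·arctan(d/2f) we get f = d / (2·tan(α/2)).
With d = 49.2876 mm and α/2 = 34.55°, tan(α/2) ≈ 0.68857, so f ≈ 49.2876 / 1.37713 ≈ 35.7900 mm.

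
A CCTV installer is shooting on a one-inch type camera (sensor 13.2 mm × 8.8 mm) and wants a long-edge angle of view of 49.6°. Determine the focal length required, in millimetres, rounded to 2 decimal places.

From α = 2·arctan(w/2f) we get f = w / (2·tan(α/2)).
With w = 13.2 mm and α/2 = 24.8°, tan(α/2) ≈ 0.46206, so f ≈ 13.2 / 0.92413 ≈ 14.2837 mm.

14.28 mm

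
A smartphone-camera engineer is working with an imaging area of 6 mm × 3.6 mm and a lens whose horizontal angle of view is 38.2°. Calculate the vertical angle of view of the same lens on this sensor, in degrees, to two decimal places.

23.47°

From the horizontal AOV: f = 6 / (2·tan(19.1°)) = 6 / 0.69256 ≈ 8.6635 mm.
Vertical AOV = 2·arctan(3.6 / (2 × 8.6635)) = 2·arctan(0.20777) ≈ 23.4746°.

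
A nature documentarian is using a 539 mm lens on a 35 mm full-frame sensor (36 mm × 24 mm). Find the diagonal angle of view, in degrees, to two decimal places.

Sensor diagonal = √(36² + 24²) = √1872.0000 ≈ 43.2666 mm.
Angle of view α = 2·arctan(d/2f) with d = 43.2666 mm and f = 539 mm.
d/2f = 0.04014; arctan(0.04014) ≈ 2.2984°, so α ≈ 4.5968°.

4.60°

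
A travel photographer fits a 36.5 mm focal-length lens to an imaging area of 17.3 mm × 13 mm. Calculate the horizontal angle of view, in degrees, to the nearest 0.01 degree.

26.66°

Angle of view α = 2·arctan(w/2f) with w = 17.3 mm and f = 36.5 mm.
w/2f = 0.23699; arctan(0.23699) ≈ 13.3324°, so α ≈ 26.6647°.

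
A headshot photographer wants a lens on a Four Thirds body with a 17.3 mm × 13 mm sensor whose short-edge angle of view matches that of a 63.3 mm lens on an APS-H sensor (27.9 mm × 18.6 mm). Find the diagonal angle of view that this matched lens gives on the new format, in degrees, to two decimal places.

Equal short-edge AOV ⇒ f₂ = f₁ · 13/18.6 = 63.3 × 0.69892 ≈ 44.2419 mm.
Sensor diagonal = √(17.3² + 13²) = √468.2900 ≈ 21.6400 mm.
Diagonal AOV on the new format = 2·arctan(21.6400 / (2 × 44.2419)) = 2·arctan(0.24456) ≈ 27.4855°.

27.49°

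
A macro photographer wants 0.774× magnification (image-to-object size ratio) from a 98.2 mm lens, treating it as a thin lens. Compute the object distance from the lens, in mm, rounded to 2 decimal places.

With m = dᵢ/dₒ and 1/f = 1/dₒ + 1/dᵢ, substituting dᵢ = m·dₒ gives 1/f = (1 + 1/m)/dₒ, hence dₒ = f·(1 + 1/m).
dₒ = 98.2 × (1 + 1/0.774) = 98.2 × 2.29199 ≈ 225.073 mm.

225.07 mm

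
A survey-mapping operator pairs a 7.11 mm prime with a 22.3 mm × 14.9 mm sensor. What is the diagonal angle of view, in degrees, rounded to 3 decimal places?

Sensor diagonal = √(22.3² + 14.9²) = √719.3000 ≈ 26.8198 mm.
Angle of view α = 2·arctan(d/2f) with d = 26.8198 mm and f = 7.11 mm.
d/2f = 1.88606; arctan(1.88606) ≈ 62.0672°, so α ≈ 124.1344°.

124.134°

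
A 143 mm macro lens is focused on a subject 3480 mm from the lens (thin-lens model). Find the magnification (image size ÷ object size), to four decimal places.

0.0429×

Thin lens: 1/f = 1/dₒ + 1/dᵢ → 1/dᵢ = 1/143 − 1/3480 = 0.0067057 mm⁻¹, so dᵢ ≈ 149.1280 mm.
Magnification m = dᵢ/dₒ = 149.1280/3480 ≈ 0.04285.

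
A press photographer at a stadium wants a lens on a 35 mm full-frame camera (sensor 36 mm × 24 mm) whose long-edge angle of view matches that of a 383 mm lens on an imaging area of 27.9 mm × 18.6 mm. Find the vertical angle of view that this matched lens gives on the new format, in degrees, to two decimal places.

2.78°

Equal long-edge AOV ⇒ f₂ = f₁ · 36/27.9 = 383 × 1.29032 ≈ 494.1935 mm.
Vertical AOV on the new format = 2·arctan(24 / (2 × 494.1935)) = 2·arctan(0.02428) ≈ 2.7820°.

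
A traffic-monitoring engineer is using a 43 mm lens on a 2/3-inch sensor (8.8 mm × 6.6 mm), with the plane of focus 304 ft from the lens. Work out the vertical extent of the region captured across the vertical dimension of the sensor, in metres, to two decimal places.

dₒ: 304 ft × 304.8 mm/ft = 92659.20 mm.
Similar triangles through the lens centre give W/dₒ = h/dᵢ; with 1/f = 1/dₒ + 1/dᵢ this gives W = h·(dₒ − f)/f.
W = 6.6 mm × (92659.2 − 43) / 43 = 6.6 × 2153.8650 ≈ 14215.509 mm = 14.2155 m.

14.22 m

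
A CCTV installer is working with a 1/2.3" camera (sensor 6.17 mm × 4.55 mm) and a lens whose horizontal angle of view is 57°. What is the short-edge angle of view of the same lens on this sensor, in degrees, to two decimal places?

43.64°

From the horizontal AOV: f = 6.17 / (2·tan(28.5°)) = 6.17 / 1.08591 ≈ 5.6819 mm.
Short-edge AOV = 2·arctan(4.55 / (2 × 5.6819)) = 2·arctan(0.40040) ≈ 43.6420°.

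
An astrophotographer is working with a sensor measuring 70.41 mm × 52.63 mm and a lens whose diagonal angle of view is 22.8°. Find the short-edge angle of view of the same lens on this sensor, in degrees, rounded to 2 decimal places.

Sensor diagonal = √(70.41² + 52.63²) = √7727.4850 ≈ 87.9061 mm.
From the diagonal AOV: f = 87.9061 / (2·tan(11.4°)) = 87.9061 / 0.40327 ≈ 217.9829 mm.
Short-edge AOV = 2·arctan(52.63 / (2 × 217.9829)) = 2·arctan(0.12072) ≈ 13.7669°.

13.77°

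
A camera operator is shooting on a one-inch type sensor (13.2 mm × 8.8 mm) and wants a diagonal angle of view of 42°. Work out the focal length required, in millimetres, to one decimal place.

20.7 mm

Sensor diagonal = √(13.2² + 8.8²) = √251.6800 ≈ 15.8644 mm.
From α = 2·arctan(d/2f) we get f = d / (2·tan(α/2)).
With d = 15.8644 mm and α/2 = 21°, tan(α/2) ≈ 0.38386, so f ≈ 15.8644 / 0.76773 ≈ 20.6641 mm.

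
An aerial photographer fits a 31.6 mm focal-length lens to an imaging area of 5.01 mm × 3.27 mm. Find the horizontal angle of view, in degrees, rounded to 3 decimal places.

9.065°

Angle of view α = 2·arctan(w/2f) with w = 5.01 mm and f = 31.6 mm.
w/2f = 0.07927; arctan(0.07927) ≈ 4.5325°, so α ≈ 9.0650°.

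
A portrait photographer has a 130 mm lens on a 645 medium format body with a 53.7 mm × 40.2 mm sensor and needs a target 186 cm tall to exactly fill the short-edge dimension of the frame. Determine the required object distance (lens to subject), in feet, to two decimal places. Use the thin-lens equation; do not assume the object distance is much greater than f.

20.16 ft

W: 186 cm = 1860 mm.
Magnification m = h/W = dᵢ/dₒ; combined with 1/f = 1/dₒ + 1/dᵢ this gives dₒ = f·(1 + W/h).
dₒ = 130 mm × (1 + 1860/40.2) = 130 × 47.2687 ≈ 6144.925 mm = 6144.925/304.8 ft = 20.1605 ft.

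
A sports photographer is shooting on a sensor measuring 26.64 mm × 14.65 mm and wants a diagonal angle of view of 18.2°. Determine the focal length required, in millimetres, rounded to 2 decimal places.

Sensor diagonal = √(26.64² + 14.65²) = √924.3121 ≈ 30.4025 mm.
From α = 2·arctan(d/2f) we get f = d / (2·tan(α/2)).
With d = 30.4025 mm and α/2 = 9.1°, tan(α/2) ≈ 0.16017, so f ≈ 30.4025 / 0.32035 ≈ 94.9046 mm.

94.90 mm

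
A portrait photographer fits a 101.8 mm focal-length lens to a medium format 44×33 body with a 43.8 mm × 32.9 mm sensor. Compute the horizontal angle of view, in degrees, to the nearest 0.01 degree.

24.28°

Angle of view α = 2·arctan(w/2f) with w = 43.8 mm and f = 101.8 mm.
w/2f = 0.21513; arctan(0.21513) ≈ 12.1409°, so α ≈ 24.2817°.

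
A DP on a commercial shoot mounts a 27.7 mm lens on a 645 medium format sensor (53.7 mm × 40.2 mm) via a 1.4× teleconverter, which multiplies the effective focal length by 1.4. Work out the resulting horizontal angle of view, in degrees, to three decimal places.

Effective focal length f = 27.7 × 1.4 = 38.78 mm.
α = 2·arctan(53.7 / (2 × 38.78)) = 2·arctan(0.69237) ≈ 69.3949°.

69.395°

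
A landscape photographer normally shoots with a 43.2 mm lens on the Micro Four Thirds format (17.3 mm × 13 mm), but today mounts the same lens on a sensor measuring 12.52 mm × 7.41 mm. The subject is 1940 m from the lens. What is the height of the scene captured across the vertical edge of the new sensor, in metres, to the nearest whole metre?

333 m

The focal length stays 43.2 mm; the relevant sensor dimension is now h = 7.41 mm. Object distance dₒ = 1940 m = 1.94e+06 mm.
Thin-lens field height W = h·(dₒ − f)/f = 7.41 × (1.94e+06 − 43.2)/43.2 ≈ 332756.479 mm = 332.756 m.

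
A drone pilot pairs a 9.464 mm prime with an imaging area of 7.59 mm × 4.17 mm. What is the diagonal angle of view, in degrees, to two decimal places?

49.17°

Sensor diagonal = √(7.59² + 4.17²) = √74.9970 ≈ 8.6601 mm.
Angle of view α = 2·arctan(d/2f) with d = 8.6601 mm and f = 9.464 mm.
d/2f = 0.45753; arctan(0.45753) ≈ 24.5854°, so α ≈ 49.1708°.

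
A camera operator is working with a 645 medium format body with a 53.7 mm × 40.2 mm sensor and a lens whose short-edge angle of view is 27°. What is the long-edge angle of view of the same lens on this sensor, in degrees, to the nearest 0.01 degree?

35.56°

From the short-edge AOV: f = 40.2 / (2·tan(13.5°)) = 40.2 / 0.48016 ≈ 83.7225 mm.
Long-edge AOV = 2·arctan(53.7 / (2 × 83.7225)) = 2·arctan(0.32070) ≈ 35.5623°.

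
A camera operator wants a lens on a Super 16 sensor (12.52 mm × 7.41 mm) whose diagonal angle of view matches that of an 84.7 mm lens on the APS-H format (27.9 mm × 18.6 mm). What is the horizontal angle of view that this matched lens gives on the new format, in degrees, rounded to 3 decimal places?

19.334°

Sensor diagonal = √(27.9² + 18.6²) = √1124.3700 ≈ 33.5316 mm.
Sensor diagonal = √(12.52² + 7.41²) = √211.6585 ≈ 14.5485 mm.
Equal diagonal AOV ⇒ f₂ = f₁ · 14.5485/33.5316 = 84.7 × 0.43387 ≈ 36.7491 mm.
Horizontal AOV on the new format = 2·arctan(12.52 / (2 × 36.7491)) = 2·arctan(0.17034) ≈ 19.3344°.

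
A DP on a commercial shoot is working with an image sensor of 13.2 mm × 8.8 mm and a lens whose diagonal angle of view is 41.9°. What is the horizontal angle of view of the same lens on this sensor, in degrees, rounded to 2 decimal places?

35.34°

Sensor diagonal = √(13.2² + 8.8²) = √251.6800 ≈ 15.8644 mm.
From the diagonal AOV: f = 15.8644 / (2·tan(20.95°)) = 15.8644 / 0.76573 ≈ 20.7181 mm.
Horizontal AOV = 2·arctan(13.2 / (2 × 20.7181)) = 2·arctan(0.31856) ≈ 35.3397°.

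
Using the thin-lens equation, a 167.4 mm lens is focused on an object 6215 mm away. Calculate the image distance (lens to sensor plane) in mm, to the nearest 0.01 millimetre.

172.03 mm

1/dᵢ = 1/f − 1/dₒ = 1/167.4 − 1/6215 = 0.0058128 mm⁻¹.
dᵢ = 1/0.0058128 ≈ 172.0337 mm.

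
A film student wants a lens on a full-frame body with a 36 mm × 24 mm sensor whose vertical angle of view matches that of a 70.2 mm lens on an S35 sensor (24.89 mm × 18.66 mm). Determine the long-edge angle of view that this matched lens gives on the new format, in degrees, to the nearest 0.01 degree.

22.55°

Equal vertical AOV ⇒ f₂ = f₁ · 24/18.66 = 70.2 × 1.28617 ≈ 90.2894 mm.
Long-edge AOV on the new format = 2·arctan(36 / (2 × 90.2894)) = 2·arctan(0.19936) ≈ 22.5492°.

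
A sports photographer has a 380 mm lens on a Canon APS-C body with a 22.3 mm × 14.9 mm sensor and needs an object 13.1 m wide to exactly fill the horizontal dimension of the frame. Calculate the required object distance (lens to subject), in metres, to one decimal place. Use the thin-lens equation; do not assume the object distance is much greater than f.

W: 13.1 m = 13100 mm.
Magnification m = w/W = dᵢ/dₒ; combined with 1/f = 1/dₒ + 1/dᵢ this gives dₒ = f·(1 + W/w).
dₒ = 380 mm × (1 + 13100/22.3) = 380 × 588.4439 ≈ 223608.700 mm = 223.609 m.

223.6 m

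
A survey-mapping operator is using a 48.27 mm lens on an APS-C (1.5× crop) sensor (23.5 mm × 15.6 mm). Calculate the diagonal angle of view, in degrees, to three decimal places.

Sensor diagonal = √(23.5² + 15.6²) = √795.6100 ≈ 28.2066 mm.
Angle of view α = 2·arctan(d/2f) with d = 28.2066 mm and f = 48.27 mm.
d/2f = 0.29217; arctan(0.29217) ≈ 16.2870°, so α ≈ 32.5741°.

32.574°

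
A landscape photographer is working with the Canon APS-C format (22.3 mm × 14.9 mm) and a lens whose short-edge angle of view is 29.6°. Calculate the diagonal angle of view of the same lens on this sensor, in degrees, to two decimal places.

From the short-edge AOV: f = 14.9 / (2·tan(14.8°)) = 14.9 / 0.52842 ≈ 28.1971 mm.
Sensor diagonal = √(22.3² + 14.9²) = √719.3000 ≈ 26.8198 mm.
Diagonal AOV = 2·arctan(26.8198 / (2 × 28.1971)) = 2·arctan(0.47558) ≈ 50.8693°.

50.87°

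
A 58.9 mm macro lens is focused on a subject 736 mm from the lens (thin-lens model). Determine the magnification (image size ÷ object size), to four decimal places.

Thin lens: 1/f = 1/dₒ + 1/dᵢ → 1/dᵢ = 1/58.9 − 1/736 = 0.0156192 mm⁻¹, so dᵢ ≈ 64.0236 mm.
Magnification m = dᵢ/dₒ = 64.0236/736 ≈ 0.08699.

0.0870×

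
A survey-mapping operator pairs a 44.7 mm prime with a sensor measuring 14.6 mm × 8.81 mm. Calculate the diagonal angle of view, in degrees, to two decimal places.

21.60°

Sensor diagonal = √(14.6² + 8.81²) = √290.7761 ≈ 17.0522 mm.
Angle of view α = 2·arctan(d/2f) with d = 17.0522 mm and f = 44.7 mm.
d/2f = 0.19074; arctan(0.19074) ≈ 10.7989°, so α ≈ 21.5978°.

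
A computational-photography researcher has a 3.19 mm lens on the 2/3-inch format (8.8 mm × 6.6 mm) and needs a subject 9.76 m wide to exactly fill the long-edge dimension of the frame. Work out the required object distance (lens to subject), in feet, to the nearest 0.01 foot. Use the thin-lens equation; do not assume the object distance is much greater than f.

11.62 ft

W: 9.76 m = 9760 mm.
Magnification m = w/W = dᵢ/dₒ; combined with 1/f = 1/dₒ + 1/dᵢ this gives dₒ = f·(1 + W/w).
dₒ = 3.19 mm × (1 + 9760/8.8) = 3.19 × 1110.0909 ≈ 3541.190 mm = 3541.190/304.8 ft = 11.6181 ft.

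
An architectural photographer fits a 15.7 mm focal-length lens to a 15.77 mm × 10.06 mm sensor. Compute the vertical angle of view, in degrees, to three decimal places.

35.529°

Angle of view α = 2·arctan(h/2f) with h = 10.06 mm and f = 15.7 mm.
h/2f = 0.32038; arctan(0.32038) ≈ 17.7645°, so α ≈ 35.5291°.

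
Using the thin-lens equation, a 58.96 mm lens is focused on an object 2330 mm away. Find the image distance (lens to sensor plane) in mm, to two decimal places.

1/dᵢ = 1/f − 1/dₒ = 1/58.96 − 1/2330 = 0.0165315 mm⁻¹.
dᵢ = 1/0.0165315 ≈ 60.4907 mm.

60.49 mm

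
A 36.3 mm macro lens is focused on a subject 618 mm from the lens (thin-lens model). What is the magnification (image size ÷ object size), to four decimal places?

0.0624×

Thin lens: 1/f = 1/dₒ + 1/dᵢ → 1/dᵢ = 1/36.3 − 1/618 = 0.0259301 mm⁻¹, so dᵢ ≈ 38.5652 mm.
Magnification m = dᵢ/dₒ = 38.5652/618 ≈ 0.06240.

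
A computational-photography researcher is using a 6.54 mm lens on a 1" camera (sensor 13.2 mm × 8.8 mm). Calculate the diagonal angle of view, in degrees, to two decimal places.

100.99°

Sensor diagonal = √(13.2² + 8.8²) = √251.6800 ≈ 15.8644 mm.
Angle of view α = 2·arctan(d/2f) with d = 15.8644 mm and f = 6.54 mm.
d/2f = 1.21288; arctan(1.21288) ≈ 50.4949°, so α ≈ 100.9898°.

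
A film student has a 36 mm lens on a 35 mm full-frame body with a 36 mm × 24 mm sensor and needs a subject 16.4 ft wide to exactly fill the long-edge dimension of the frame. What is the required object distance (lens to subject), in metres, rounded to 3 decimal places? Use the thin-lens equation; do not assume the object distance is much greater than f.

W: 16.4 ft × 304.8 mm/ft = 4998.72 mm.
Magnification m = w/W = dᵢ/dₒ; combined with 1/f = 1/dₒ + 1/dᵢ this gives dₒ = f·(1 + W/w).
dₒ = 36 mm × (1 + 4998.72/36) = 36 × 139.8533 ≈ 5034.720 mm = 5.03472 m.

5.035 m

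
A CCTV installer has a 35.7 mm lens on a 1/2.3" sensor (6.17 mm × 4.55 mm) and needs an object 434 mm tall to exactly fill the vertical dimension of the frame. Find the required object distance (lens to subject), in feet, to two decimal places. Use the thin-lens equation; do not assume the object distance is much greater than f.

11.29 ft

Magnification m = h/W = dᵢ/dₒ; combined with 1/f = 1/dₒ + 1/dᵢ this gives dₒ = f·(1 + W/h).
dₒ = 35.7 mm × (1 + 434/4.55) = 35.7 × 96.3846 ≈ 3440.931 mm = 3440.931/304.8 ft = 11.2891 ft.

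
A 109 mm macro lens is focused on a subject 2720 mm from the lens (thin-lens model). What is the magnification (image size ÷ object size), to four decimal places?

Thin lens: 1/f = 1/dₒ + 1/dᵢ → 1/dᵢ = 1/109 − 1/2720 = 0.0088067 mm⁻¹, so dᵢ ≈ 113.5504 mm.
Magnification m = dᵢ/dₒ = 113.5504/2720 ≈ 0.04175.

0.0417×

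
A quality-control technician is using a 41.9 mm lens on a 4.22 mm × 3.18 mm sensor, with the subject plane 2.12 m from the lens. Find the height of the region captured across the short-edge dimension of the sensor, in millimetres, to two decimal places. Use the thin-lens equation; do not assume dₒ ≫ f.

157.72 mm

dₒ: 2.12 m = 2120 mm.
Similar triangles through the lens centre give W/dₒ = h/dᵢ; with 1/f = 1/dₒ + 1/dᵢ this gives W = h·(dₒ − f)/f.
W = 3.18 mm × (2120 − 41.9) / 41.9 = 3.18 × 49.5967 ≈ 157.717 mm.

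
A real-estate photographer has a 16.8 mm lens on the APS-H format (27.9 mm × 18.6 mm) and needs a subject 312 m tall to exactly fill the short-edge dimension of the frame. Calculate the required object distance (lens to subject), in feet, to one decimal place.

924.6 ft

W: 312 m = 312000 mm.
Magnification m = h/W = dᵢ/dₒ; combined with 1/f = 1/dₒ + 1/dᵢ this gives dₒ = f·(1 + W/h).
dₒ = 16.8 mm × (1 + 312000/18.6) = 16.8 × 16775.1935 ≈ 281823.252 mm = 281823.252/304.8 ft = 924.617 ft.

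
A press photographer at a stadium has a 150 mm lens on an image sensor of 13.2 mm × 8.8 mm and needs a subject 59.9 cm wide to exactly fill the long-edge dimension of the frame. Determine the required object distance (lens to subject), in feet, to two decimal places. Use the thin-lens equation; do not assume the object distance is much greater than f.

W: 59.9 cm = 599 mm.
Magnification m = w/W = dᵢ/dₒ; combined with 1/f = 1/dₒ + 1/dᵢ this gives dₒ = f·(1 + W/w).
dₒ = 150 mm × (1 + 599/13.2) = 150 × 46.3788 ≈ 6956.818 mm = 6956.818/304.8 ft = 22.8242 ft.

22.82 ft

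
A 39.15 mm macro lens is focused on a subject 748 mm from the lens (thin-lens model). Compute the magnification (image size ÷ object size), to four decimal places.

Thin lens: 1/f = 1/dₒ + 1/dᵢ → 1/dᵢ = 1/39.15 − 1/748 = 0.0242059 mm⁻¹, so dᵢ ≈ 41.3123 mm.
Magnification m = dᵢ/dₒ = 41.3123/748 ≈ 0.05523.

0.0552×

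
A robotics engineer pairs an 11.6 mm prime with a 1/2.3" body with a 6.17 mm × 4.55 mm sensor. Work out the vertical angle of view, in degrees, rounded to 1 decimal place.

Angle of view α = 2·arctan(h/2f) with h = 4.55 mm and f = 11.6 mm.
h/2f = 0.19612; arctan(0.19612) ≈ 11.0961°, so α ≈ 22.1921°.

22.2°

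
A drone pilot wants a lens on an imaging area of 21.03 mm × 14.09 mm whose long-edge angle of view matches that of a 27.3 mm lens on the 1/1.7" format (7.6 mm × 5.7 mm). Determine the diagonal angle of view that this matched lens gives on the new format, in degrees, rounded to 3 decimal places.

Equal long-edge AOV ⇒ f₂ = f₁ · 21.03/7.6 = 27.3 × 2.76711 ≈ 75.5420 mm.
Sensor diagonal = √(21.03² + 14.09²) = √640.7890 ≈ 25.3138 mm.
Diagonal AOV on the new format = 2·arctan(25.3138 / (2 × 75.5420)) = 2·arctan(0.16755) ≈ 19.0229°.

19.023°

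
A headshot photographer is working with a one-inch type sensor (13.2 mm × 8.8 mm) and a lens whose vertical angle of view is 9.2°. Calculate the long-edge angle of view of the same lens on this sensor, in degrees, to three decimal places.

13.763°

From the vertical AOV: f = 8.8 / (2·tan(4.6°)) = 8.8 / 0.16092 ≈ 54.6869 mm.
Long-edge AOV = 2·arctan(13.2 / (2 × 54.6869)) = 2·arctan(0.12069) ≈ 13.7632°.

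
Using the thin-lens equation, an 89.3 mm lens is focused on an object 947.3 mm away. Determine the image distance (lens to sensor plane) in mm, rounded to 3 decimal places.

1/dᵢ = 1/f − 1/dₒ = 1/89.3 − 1/947.3 = 0.0101426 mm⁻¹.
dᵢ = 1/0.0101426 ≈ 98.5943 mm.

98.594 mm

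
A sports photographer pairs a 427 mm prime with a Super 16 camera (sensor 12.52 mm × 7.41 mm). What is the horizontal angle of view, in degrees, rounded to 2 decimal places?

Angle of view α = 2·arctan(w/2f) with w = 12.52 mm and f = 427 mm.
w/2f = 0.01466; arctan(0.01466) ≈ 0.8399°, so α ≈ 1.6798°.

1.68°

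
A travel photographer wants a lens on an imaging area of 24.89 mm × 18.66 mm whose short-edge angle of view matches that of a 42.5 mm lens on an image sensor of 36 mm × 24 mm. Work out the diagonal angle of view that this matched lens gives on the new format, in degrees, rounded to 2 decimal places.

50.41°

Equal short-edge AOV ⇒ f₂ = f₁ · 18.66/24 = 42.5 × 0.77750 ≈ 33.0437 mm.
Sensor diagonal = √(24.89² + 18.66²) = √967.7077 ≈ 31.1080 mm.
Diagonal AOV on the new format = 2·arctan(31.1080 / (2 × 33.0437)) = 2·arctan(0.47071) ≈ 50.4136°.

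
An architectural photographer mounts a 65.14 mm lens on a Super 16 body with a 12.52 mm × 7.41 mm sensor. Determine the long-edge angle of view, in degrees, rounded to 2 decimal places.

10.98°

Angle of view α = 2·arctan(w/2f) with w = 12.52 mm and f = 65.14 mm.
w/2f = 0.09610; arctan(0.09610) ≈ 5.4893°, so α ≈ 10.9786°.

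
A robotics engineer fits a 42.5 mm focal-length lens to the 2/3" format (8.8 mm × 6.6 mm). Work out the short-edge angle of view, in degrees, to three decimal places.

8.880°

Angle of view α = 2·arctan(h/2f) with h = 6.6 mm and f = 42.5 mm.
h/2f = 0.07765; arctan(0.07765) ≈ 4.4399°, so α ≈ 8.8799°.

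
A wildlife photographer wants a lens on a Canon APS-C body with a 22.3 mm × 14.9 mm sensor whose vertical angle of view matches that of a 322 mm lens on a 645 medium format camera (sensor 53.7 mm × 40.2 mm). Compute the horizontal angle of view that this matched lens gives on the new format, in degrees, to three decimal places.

Equal vertical AOV ⇒ f₂ = f₁ · 14.9/40.2 = 322 × 0.37065 ≈ 119.3483 mm.
Horizontal AOV on the new format = 2·arctan(22.3 / (2 × 119.3483)) = 2·arctan(0.09342) ≈ 10.6746°.

10.675°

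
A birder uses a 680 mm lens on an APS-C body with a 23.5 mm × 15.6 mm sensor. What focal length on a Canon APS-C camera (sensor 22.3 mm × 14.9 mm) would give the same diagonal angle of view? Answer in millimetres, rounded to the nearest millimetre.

Sensor diagonal = √(23.5² + 15.6²) = √795.6100 ≈ 28.2066 mm.
Sensor diagonal = √(22.3² + 14.9²) = √719.3000 ≈ 26.8198 mm.
Equal angle of view means equal diagonal/f ratio, so f₂ = f₁ · (diagonal₂/diagonal₁) = 680 × 26.8198/28.2066.
f₂ = 680 × 0.95083 ≈ 646.567 mm.

647 mm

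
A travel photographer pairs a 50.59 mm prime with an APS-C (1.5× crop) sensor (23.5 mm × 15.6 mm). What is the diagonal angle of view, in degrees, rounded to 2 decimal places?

Sensor diagonal = √(23.5² + 15.6²) = √795.6100 ≈ 28.2066 mm.
Angle of view α = 2·arctan(d/2f) with d = 28.2066 mm and f = 50.59 mm.
d/2f = 0.27878; arctan(0.27878) ≈ 15.5772°, so α ≈ 31.1544°.

31.15°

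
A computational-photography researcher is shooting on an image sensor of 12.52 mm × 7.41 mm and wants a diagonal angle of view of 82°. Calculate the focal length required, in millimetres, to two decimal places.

8.37 mm

Sensor diagonal = √(12.52² + 7.41²) = √211.6585 ≈ 14.5485 mm.
From α = 2·arctan(d/2f) we get f = d / (2·tan(α/2)).
With d = 14.5485 mm and α/2 = 41°, tan(α/2) ≈ 0.86929, so f ≈ 14.5485 / 1.73857 ≈ 8.3681 mm.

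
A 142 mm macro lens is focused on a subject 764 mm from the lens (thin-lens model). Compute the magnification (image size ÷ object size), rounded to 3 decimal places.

Thin lens: 1/f = 1/dₒ + 1/dᵢ → 1/dᵢ = 1/142 − 1/764 = 0.0057334 mm⁻¹, so dᵢ ≈ 174.4180 mm.
Magnification m = dᵢ/dₒ = 174.4180/764 ≈ 0.22830.

0.228×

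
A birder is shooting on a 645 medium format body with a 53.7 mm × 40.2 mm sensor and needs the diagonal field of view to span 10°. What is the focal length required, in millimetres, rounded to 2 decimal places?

Sensor diagonal = √(53.7² + 40.2²) = √4499.7300 ≈ 67.0800 mm.
From α = 2·arctan(d/2f) we get f = d / (2·tan(α/2)).
With d = 67.0800 mm and α/2 = 5°, tan(α/2) ≈ 0.08749, so f ≈ 67.0800 / 0.17498 ≈ 383.3641 mm.

383.36 mm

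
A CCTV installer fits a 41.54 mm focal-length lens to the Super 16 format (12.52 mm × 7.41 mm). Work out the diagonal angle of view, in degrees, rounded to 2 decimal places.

Sensor diagonal = √(12.52² + 7.41²) = √211.6585 ≈ 14.5485 mm.
Angle of view α = 2·arctan(d/2f) with d = 14.5485 mm and f = 41.54 mm.
d/2f = 0.17511; arctan(0.17511) ≈ 9.9326°, so α ≈ 19.8652°.

19.87°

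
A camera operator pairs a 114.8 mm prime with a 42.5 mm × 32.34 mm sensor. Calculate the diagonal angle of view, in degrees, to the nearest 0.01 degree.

26.19°

Sensor diagonal = √(42.5² + 32.34²) = √2852.1256 ≈ 53.4053 mm.
Angle of view α = 2·arctan(d/2f) with d = 53.4053 mm and f = 114.8 mm.
d/2f = 0.23260; arctan(0.23260) ≈ 13.0942°, so α ≈ 26.1885°.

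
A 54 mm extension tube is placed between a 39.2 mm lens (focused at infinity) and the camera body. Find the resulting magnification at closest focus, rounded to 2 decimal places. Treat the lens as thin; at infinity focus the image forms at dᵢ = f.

1.38×

The tube moves the image plane from f to f + e, so dᵢ = 39.2 + 54 = 93.2 mm. Focus is achieved when 1/f = 1/dₒ + 1/dᵢ, giving dₒ = 1/(1/f − 1/(f+e)).
Magnification m = dᵢ/dₒ = (f+e)·(1/f − 1/(f+e)) = e/f = 54/39.2 ≈ 1.3776.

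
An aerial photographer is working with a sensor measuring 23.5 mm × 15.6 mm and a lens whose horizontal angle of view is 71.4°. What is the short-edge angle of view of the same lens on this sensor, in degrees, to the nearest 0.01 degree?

From the horizontal AOV: f = 23.5 / (2·tan(35.7°)) = 23.5 / 1.43715 ≈ 16.3519 mm.
Short-edge AOV = 2·arctan(15.6 / (2 × 16.3519)) = 2·arctan(0.47701) ≈ 51.0032°.

51.00°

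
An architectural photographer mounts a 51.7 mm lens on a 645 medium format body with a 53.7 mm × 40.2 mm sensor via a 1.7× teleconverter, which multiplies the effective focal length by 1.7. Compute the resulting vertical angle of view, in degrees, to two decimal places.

Effective focal length f = 51.7 × 1.7 = 87.89 mm.
α = 2·arctan(40.2 / (2 × 87.89)) = 2·arctan(0.22869) ≈ 25.7635°.

25.76°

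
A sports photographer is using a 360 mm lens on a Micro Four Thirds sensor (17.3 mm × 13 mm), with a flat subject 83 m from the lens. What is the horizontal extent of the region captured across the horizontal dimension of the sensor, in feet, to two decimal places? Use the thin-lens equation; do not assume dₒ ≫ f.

dₒ: 83 m = 83000 mm.
Similar triangles through the lens centre give W/dₒ = w/dᵢ; with 1/f = 1/dₒ + 1/dᵢ this gives W = w·(dₒ − f)/f.
W = 17.3 mm × (83000 − 360) / 360 = 17.3 × 229.5556 ≈ 3971.311 mm = 3971.311/304.8 ft = 13.0292 ft.

13.03 ft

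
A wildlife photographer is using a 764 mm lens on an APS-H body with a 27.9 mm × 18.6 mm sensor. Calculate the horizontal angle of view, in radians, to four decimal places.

Angle of view α = 2·arctan(w/2f) with w = 27.9 mm and f = 764 mm.
w/2f = 0.01826; arctan(0.01826) ≈ 0.0183 rad, so α ≈ 0.0365 rad.

0.0365 rad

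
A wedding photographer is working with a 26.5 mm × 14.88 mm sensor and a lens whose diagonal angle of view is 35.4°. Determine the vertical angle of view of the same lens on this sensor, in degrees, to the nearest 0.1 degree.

17.8°

Sensor diagonal = √(26.5² + 14.88²) = √923.6644 ≈ 30.3918 mm.
From the diagonal AOV: f = 30.3918 / (2·tan(17.7°)) = 30.3918 / 0.63828 ≈ 47.6151 mm.
Vertical AOV = 2·arctan(14.88 / (2 × 47.6151)) = 2·arctan(0.15625) ≈ 17.7616°.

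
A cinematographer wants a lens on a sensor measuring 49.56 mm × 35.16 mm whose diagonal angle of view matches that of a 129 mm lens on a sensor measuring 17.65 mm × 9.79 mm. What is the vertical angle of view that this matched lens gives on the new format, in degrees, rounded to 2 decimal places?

5.18°

Sensor diagonal = √(17.65² + 9.79²) = √407.3666 ≈ 20.1833 mm.
Sensor diagonal = √(49.56² + 35.16²) = √3692.4192 ≈ 60.7653 mm.
Equal diagonal AOV ⇒ f₂ = f₁ · 60.7653/20.1833 = 129 × 3.01067 ≈ 388.3761 mm.
Vertical AOV on the new format = 2·arctan(35.16 / (2 × 388.3761)) = 2·arctan(0.04527) ≈ 5.1835°.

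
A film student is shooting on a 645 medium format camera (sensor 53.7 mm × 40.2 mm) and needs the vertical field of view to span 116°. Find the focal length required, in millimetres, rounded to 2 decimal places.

From α = 2·arctan(h/2f) we get f = h / (2·tan(α/2)).
With h = 40.2 mm and α/2 = 58°, tan(α/2) ≈ 1.60033, so f ≈ 40.2 / 3.20067 ≈ 12.5599 mm.

12.56 mm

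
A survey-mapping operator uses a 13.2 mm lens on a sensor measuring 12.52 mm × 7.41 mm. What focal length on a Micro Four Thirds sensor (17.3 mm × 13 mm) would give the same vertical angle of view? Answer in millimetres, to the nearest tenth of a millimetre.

23.2 mm

Equal angle of view means equal height/f ratio, so f₂ = f₁ · (height₂/height₁) = 13.2 × 13/7.41.
f₂ = 13.2 × 1.75439 ≈ 23.158 mm.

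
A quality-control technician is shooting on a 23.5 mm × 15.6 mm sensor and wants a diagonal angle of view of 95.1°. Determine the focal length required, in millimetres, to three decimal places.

12.901 mm

Sensor diagonal = √(23.5² + 15.6²) = √795.6100 ≈ 28.2066 mm.
From α = 2·arctan(d/2f) we get f = d / (2·tan(α/2)).
With d = 28.2066 mm and α/2 = 47.55°, tan(α/2) ≈ 1.09322, so f ≈ 28.2066 / 2.18644 ≈ 12.9007 mm.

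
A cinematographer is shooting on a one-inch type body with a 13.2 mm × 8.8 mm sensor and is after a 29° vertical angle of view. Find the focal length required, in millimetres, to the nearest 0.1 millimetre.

17.0 mm

From α = 2·arctan(h/2f) we get f = h / (2·tan(α/2)).
With h = 8.8 mm and α/2 = 14.5°, tan(α/2) ≈ 0.25862, so f ≈ 8.8 / 0.51724 ≈ 17.0135 mm.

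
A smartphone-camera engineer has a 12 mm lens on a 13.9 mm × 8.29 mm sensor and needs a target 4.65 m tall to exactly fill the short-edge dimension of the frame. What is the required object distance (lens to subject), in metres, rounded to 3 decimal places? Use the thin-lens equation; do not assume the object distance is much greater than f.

6.743 m

W: 4.65 m = 4650 mm.
Magnification m = h/W = dᵢ/dₒ; combined with 1/f = 1/dₒ + 1/dᵢ this gives dₒ = f·(1 + W/h).
dₒ = 12 mm × (1 + 4650/8.29) = 12 × 561.9168 ≈ 6743.001 mm = 6.743 m.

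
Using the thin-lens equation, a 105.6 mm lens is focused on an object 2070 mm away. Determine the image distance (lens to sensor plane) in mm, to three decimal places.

111.277 mm

1/dᵢ = 1/f − 1/dₒ = 1/105.6 − 1/2070 = 0.0089866 mm⁻¹.
dᵢ = 1/0.0089866 ≈ 111.2767 mm.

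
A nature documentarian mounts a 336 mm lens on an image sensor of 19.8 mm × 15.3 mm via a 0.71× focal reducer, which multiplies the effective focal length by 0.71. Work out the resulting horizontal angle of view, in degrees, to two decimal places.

4.75°

Effective focal length f = 336 × 0.71 = 238.56 mm.
α = 2·arctan(19.8 / (2 × 238.56)) = 2·arctan(0.04150) ≈ 4.7527°.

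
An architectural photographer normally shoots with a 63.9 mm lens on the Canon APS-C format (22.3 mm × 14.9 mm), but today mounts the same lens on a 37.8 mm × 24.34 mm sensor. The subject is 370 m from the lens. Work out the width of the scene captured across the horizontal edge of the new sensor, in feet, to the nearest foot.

718 ft

The focal length stays 63.9 mm; the relevant sensor dimension is now w = 37.8 mm. Object distance dₒ = 370 m = 370000 mm.
Thin-lens field width W = w·(dₒ − f)/f = 37.8 × (370000 − 63.9)/63.9 ≈ 218835.439 mm = 218835.439/304.8 ft = 717.964 ft.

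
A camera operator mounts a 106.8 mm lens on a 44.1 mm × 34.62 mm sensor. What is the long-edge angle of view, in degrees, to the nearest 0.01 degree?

23.33°

Angle of view α = 2·arctan(w/2f) with w = 44.1 mm and f = 106.8 mm.
w/2f = 0.20646; arctan(0.20646) ≈ 11.6654°, so α ≈ 23.3308°.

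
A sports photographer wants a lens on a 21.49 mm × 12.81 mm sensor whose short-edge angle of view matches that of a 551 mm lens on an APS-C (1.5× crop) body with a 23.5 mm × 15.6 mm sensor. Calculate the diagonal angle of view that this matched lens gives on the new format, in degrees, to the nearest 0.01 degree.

3.17°

Equal short-edge AOV ⇒ f₂ = f₁ · 12.81/15.6 = 551 × 0.82115 ≈ 452.4558 mm.
Sensor diagonal = √(21.49² + 12.81²) = √625.9162 ≈ 25.0183 mm.
Diagonal AOV on the new format = 2·arctan(25.0183 / (2 × 452.4558)) = 2·arctan(0.02765) ≈ 3.1673°.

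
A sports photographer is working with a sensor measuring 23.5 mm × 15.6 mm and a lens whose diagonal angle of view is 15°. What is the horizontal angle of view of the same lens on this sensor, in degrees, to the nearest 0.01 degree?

12.52°

Sensor diagonal = √(23.5² + 15.6²) = √795.6100 ≈ 28.2066 mm.
From the diagonal AOV: f = 28.2066 / (2·tan(7.5°)) = 28.2066 / 0.26330 ≈ 107.1250 mm.
Horizontal AOV = 2·arctan(23.5 / (2 × 107.1250)) = 2·arctan(0.10968) ≈ 12.5189°.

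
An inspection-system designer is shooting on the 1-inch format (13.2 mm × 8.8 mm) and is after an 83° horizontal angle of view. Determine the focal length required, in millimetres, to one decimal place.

From α = 2·arctan(w/2f) we get f = w / (2·tan(α/2)).
With w = 13.2 mm and α/2 = 41.5°, tan(α/2) ≈ 0.88473, so f ≈ 13.2 / 1.76945 ≈ 7.4599 mm.

7.5 mm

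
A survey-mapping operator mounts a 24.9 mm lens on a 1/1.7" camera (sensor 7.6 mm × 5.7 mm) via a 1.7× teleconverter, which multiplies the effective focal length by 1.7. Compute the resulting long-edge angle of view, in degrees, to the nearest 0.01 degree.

10.26°

Effective focal length f = 24.9 × 1.7 = 42.33 mm.
α = 2·arctan(7.6 / (2 × 42.33)) = 2·arctan(0.08977) ≈ 10.2595°.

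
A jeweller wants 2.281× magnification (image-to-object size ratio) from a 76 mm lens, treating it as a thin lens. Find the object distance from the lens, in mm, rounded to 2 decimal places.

With m = dᵢ/dₒ and 1/f = 1/dₒ + 1/dᵢ, substituting dᵢ = m·dₒ gives 1/f = (1 + 1/m)/dₒ, hence dₒ = f·(1 + 1/m).
dₒ = 76 × (1 + 1/2.281) = 76 × 1.43840 ≈ 109.319 mm.

109.32 mm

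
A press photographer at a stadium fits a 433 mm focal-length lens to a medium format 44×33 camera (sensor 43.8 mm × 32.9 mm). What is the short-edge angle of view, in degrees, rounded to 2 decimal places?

Angle of view α = 2·arctan(h/2f) with h = 32.9 mm and f = 433 mm.
h/2f = 0.03799; arctan(0.03799) ≈ 2.1757°, so α ≈ 4.3513°.

4.35°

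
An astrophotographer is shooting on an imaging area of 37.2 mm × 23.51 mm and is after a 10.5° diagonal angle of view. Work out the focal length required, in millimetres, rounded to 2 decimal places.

Sensor diagonal = √(37.2² + 23.51²) = √1936.5601 ≈ 44.0064 mm.
From α = 2·arctan(d/2f) we get f = d / (2·tan(α/2)).
With d = 44.0064 mm and α/2 = 5.25°, tan(α/2) ≈ 0.09189, so f ≈ 44.0064 / 0.18377 ≈ 239.4589 mm.

239.46 mm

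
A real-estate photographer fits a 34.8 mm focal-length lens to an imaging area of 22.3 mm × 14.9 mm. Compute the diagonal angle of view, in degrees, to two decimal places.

Sensor diagonal = √(22.3² + 14.9²) = √719.3000 ≈ 26.8198 mm.
Angle of view α = 2·arctan(d/2f) with d = 26.8198 mm and f = 34.8 mm.
d/2f = 0.38534; arctan(0.38534) ≈ 21.0737°, so α ≈ 42.1475°.

42.15°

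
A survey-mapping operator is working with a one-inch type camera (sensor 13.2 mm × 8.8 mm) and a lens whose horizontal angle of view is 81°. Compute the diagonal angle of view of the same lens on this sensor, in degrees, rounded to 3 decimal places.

91.497°

From the horizontal AOV: f = 13.2 / (2·tan(40.5°)) = 13.2 / 1.70816 ≈ 7.7276 mm.
Sensor diagonal = √(13.2² + 8.8²) = √251.6800 ≈ 15.8644 mm.
Diagonal AOV = 2·arctan(15.8644 / (2 × 7.7276)) = 2·arctan(1.02648) ≈ 91.4971°.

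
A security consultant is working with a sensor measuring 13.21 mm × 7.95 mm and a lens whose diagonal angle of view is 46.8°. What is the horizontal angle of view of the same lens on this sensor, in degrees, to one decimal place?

40.7°

Sensor diagonal = √(13.21² + 7.95²) = √237.7066 ≈ 15.4177 mm.
From the diagonal AOV: f = 15.4177 / (2·tan(23.4°)) = 15.4177 / 0.86548 ≈ 17.8141 mm.
Horizontal AOV = 2·arctan(13.21 / (2 × 17.8141)) = 2·arctan(0.37077) ≈ 40.6868°.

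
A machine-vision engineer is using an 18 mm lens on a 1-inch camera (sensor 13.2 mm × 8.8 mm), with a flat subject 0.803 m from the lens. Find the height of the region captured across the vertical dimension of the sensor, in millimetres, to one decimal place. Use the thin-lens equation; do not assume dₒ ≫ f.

dₒ: 0.803 m = 803 mm.
Similar triangles through the lens centre give W/dₒ = h/dᵢ; with 1/f = 1/dₒ + 1/dᵢ this gives W = h·(dₒ − f)/f.
W = 8.8 mm × (803 − 18) / 18 = 8.8 × 43.6111 ≈ 383.778 mm.

383.8 mm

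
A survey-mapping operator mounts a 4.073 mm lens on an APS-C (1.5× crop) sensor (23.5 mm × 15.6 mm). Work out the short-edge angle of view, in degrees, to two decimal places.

124.85°

Angle of view α = 2·arctan(h/2f) with h = 15.6 mm and f = 4.073 mm.
h/2f = 1.91505; arctan(1.91505) ≈ 62.4274°, so α ≈ 124.8547°.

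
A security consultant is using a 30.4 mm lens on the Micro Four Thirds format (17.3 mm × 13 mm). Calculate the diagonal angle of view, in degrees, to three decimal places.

39.183°

Sensor diagonal = √(17.3² + 13²) = √468.2900 ≈ 21.6400 mm.
Angle of view α = 2·arctan(d/2f) with d = 21.6400 mm and f = 30.4 mm.
d/2f = 0.35592; arctan(0.35592) ≈ 19.5917°, so α ≈ 39.1834°.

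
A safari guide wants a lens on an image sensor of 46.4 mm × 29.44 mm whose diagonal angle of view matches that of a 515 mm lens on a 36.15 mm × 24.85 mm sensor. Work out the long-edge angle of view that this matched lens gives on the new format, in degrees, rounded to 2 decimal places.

4.12°

Sensor diagonal = √(36.15² + 24.85²) = √1924.3450 ≈ 43.8674 mm.
Sensor diagonal = √(46.4² + 29.44²) = √3019.6736 ≈ 54.9516 mm.
Equal diagonal AOV ⇒ f₂ = f₁ · 54.9516/43.8674 = 515 × 1.25268 ≈ 645.1278 mm.
Long-edge AOV on the new format = 2·arctan(46.4 / (2 × 645.1278)) = 2·arctan(0.03596) ≈ 4.1192°.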